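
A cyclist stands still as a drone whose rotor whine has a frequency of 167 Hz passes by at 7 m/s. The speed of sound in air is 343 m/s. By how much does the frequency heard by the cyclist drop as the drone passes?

Approaching: f₁ = f · v/(v − v_s) = 167 × 343/336 ≈ 170.48 Hz.
Receding: f₂ = f · v/(v + v_s) = 167 × 343/350 ≈ 163.66 Hz.
Drop: f₁ − f₂ = 2f·v·v_s/(v² − v_s²) = 2 × 167 × 343 × 7/(343² − 7²) ≈ 6.82 Hz.

6.82 Hz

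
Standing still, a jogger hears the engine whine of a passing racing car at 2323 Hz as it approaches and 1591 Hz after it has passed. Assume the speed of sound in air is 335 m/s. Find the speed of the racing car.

63 m/s

f₁/f₂ = (v + v_s)/(v − v_s), so v_s = v · (f₁ − f₂)/(f₁ + f₂).
v_s = 335 × (2323 − 1591)/(2323 + 1591) = 335 × 732/3914 ≈ 63 m/s.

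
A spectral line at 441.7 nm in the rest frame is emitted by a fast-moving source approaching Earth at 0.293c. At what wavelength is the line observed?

Relativistic Doppler for wavelength: λ' = λ₀ · √((1 − β)/(1 + β)).
λ' = 441.7 × √(0.7070/1.2930) = 441.7 × 0.73945 ≈ 326.6 nm.

326.6 nm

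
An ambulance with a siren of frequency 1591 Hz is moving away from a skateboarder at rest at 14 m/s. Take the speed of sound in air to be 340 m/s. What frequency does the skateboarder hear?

1528 Hz

With the source moving away from a stationary observer, f' = f · v/(v + v_s).
f' = 1591 × 340/(340 + 14) = 1591 × 340/354 ≈ 1528 Hz.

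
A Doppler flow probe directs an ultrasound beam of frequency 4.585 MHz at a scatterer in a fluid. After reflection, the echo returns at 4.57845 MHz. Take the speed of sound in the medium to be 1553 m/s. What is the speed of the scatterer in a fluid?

1.11 m/s

Double Doppler shift off a moving reflector: f₂ = f₀ · (v + u)/(v − u) (u > 0 toward emitter).
Rearranging, u = v · (f₂ − f₀)/(f₂ + f₀) = 1553 × -0.00655/9.16345 ≈ -1.11 m/s.
So the scatterer in a fluid is moving at 1.11 m/s away from the emitter.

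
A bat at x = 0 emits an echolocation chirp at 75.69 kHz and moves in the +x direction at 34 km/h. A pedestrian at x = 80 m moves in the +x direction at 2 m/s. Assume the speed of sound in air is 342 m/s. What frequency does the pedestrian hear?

77.4 kHz

34 km/h = 9.444 m/s.
The observer lies on the +x side, so the source is heading toward the observer and the observer is heading away from the source.
General Doppler shift: f' = f · (v − v_o)/(v − v_s).
f' = 75.69 × (342 − 2)/(342 − 9.444) = 75.69 × 340/332.56 ≈ 77.4 kHz.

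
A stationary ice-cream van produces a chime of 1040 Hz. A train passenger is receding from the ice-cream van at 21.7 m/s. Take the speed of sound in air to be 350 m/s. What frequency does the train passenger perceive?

976 Hz

Moving observer, stationary source: f' = f · (v − v_o)/v.
f' = 1040 × (350 − 21.7)/350 = 1040 × 328.3/350 ≈ 976 Hz.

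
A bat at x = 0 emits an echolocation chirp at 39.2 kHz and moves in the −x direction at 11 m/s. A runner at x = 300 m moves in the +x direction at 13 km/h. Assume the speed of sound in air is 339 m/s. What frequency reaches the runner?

13 km/h = 3.611 m/s.
The observer lies on the +x side, so the source is heading away from the observer and the observer is heading away from the source.
Both move, so f' = f · (v − v_o)/(v + v_s).
f' = 39.2 × (339 − 3.611)/(339 + 11) = 39.2 × 335.39/350 ≈ 37.6 kHz.

37.6 kHz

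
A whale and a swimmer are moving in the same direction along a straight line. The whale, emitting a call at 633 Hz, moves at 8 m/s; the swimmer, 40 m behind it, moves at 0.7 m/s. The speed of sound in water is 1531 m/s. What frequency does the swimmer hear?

630 Hz

The swimmer is behind, so the whale is moving away from it while the swimmer is moving toward the whale.
With source receding and observer approaching, f' = f · (v + v_o)/(v + v_s).
f' = 633 × (1531 + 0.7)/(1531 + 8) = 633 × 1531.7/1539 ≈ 630 Hz.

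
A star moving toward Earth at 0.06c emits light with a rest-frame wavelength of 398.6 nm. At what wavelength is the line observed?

Relativistic Doppler for wavelength: λ' = λ₀ · √((1 − β)/(1 + β)).
λ' = 398.6 × √(0.9400/1.0600) = 398.6 × 0.94170 ≈ 375.4 nm.

375.4 nm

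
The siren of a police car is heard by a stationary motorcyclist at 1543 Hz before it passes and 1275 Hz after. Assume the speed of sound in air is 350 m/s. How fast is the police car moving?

33 m/s

f₁/f₂ = (v + v_s)/(v − v_s), so v_s = v · (f₁ − f₂)/(f₁ + f₂).
v_s = 350 × (1543 − 1275)/(1543 + 1275) = 350 × 268/2818 ≈ 33 m/s.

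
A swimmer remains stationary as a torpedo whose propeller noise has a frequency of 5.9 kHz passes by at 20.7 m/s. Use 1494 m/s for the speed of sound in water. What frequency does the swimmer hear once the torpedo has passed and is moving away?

Receding: f₂ = f · v/(v + v_s) = 5.9 × 1494/1514.7 ≈ 5.82 kHz.

5.82 kHz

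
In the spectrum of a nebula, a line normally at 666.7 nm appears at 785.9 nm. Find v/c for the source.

λ'/λ₀ = 1.1788 > 1 (redshift), so the source is receding.
λ'/λ₀ = √((1 + β)/(1 − β)) for a receding source ⇒ β = (r² − 1)/(r² + 1) with r = λ'/λ₀.
β = (1.3895 − 1)/(1.3895 + 1) ≈ 0.163.

0.163c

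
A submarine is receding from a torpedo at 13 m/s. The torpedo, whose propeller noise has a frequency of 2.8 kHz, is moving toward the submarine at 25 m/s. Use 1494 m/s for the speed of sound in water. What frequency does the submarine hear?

2.82 kHz

Both move, so f' = f · (v − v_o)/(v − v_s).
f' = 2.8 × (1494 − 13)/(1494 − 25) = 2.8 × 1481/1469 ≈ 2.82 kHz.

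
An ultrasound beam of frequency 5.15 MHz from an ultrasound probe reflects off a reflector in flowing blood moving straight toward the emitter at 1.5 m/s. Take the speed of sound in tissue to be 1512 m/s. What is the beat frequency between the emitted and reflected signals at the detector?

At the reflector in flowing blood (a moving observer), f₁ = f₀ · (v + u)/v = 5.15 × 1513.5/1512 ≈ 5.15511 MHz.
On reflection it acts as a source moving toward the stationary detector: f₂ = f₁ · v/(v − u) = 5.15511 × 1512/1510.5 ≈ 5.16023 MHz.
Equivalently f₂ = f₀ · (v + u)/(v − u).
Beat frequency (with f₀ = 5150000 Hz): |f₂ − f₀| = 2u·f₀/(v − u) = 2 × 1.5 × 5150000/1510.5 ≈ 10228 Hz.

10228 Hz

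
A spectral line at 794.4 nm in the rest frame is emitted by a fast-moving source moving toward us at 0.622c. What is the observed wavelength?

Relativistic Doppler for wavelength: λ' = λ₀ · √((1 − β)/(1 + β)).
λ' = 794.4 × √(0.3780/1.6220) = 794.4 × 0.48275 ≈ 383.5 nm.

383.5 nm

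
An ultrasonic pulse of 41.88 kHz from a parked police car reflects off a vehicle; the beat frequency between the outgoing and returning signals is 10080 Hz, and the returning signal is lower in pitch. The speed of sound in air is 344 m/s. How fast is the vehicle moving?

Double Doppler shift off a moving reflector: f₂ = f₀ · (v + u)/(v − u) (u > 0 toward emitter).
Returning signal is lower, so f₂ = f₀ − Δf = 41880 − 10080 = 31800 Hz.
Rearranging, u = v · (f₂ − f₀)/(f₂ + f₀) = 344 × -10080/73680 ≈ -47 m/s.
So the vehicle is moving at 47 m/s away from the emitter.

47 m/s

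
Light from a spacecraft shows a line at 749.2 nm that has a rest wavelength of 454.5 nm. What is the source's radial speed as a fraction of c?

λ'/λ₀ = 1.6484 > 1 (redshift), so the source is receding.
λ'/λ₀ = √((1 + β)/(1 − β)) for a receding source ⇒ β = (r² − 1)/(r² + 1) with r = λ'/λ₀.
β = (2.7172 − 1)/(2.7172 + 1) ≈ 0.462.

0.462c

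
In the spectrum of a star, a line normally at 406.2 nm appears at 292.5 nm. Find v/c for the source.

0.317c

λ'/λ₀ = 0.7201 < 1 (blueshift), so the source is approaching.
λ'/λ₀ = √((1 − β)/(1 + β)) for an approaching source ⇒ β = (1 − r²)/(1 + r²) with r = λ'/λ₀.
β = (1 − 0.5185)/(1 + 0.5185) ≈ 0.317.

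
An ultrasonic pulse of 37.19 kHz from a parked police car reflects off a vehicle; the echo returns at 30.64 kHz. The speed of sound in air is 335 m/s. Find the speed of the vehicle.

Double Doppler shift off a moving reflector: f₂ = f₀ · (v + u)/(v − u) (u > 0 toward emitter).
Rearranging, u = v · (f₂ − f₀)/(f₂ + f₀) = 335 × -6.55/67.83 ≈ -32 m/s.
So the vehicle is moving at 32 m/s away from the emitter.

32 m/s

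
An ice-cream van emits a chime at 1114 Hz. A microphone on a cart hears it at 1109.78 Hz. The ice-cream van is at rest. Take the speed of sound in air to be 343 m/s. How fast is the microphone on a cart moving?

1.30 m/s

f' < f, so the microphone on a cart is receding.
f' = f · (v − v_o)/v ⇒ v_o = v · |f'/f − 1|.
v_o = 343 × |1109.78/1114 − 1| = 343 × 0.003788 ≈ 1.30 m/s.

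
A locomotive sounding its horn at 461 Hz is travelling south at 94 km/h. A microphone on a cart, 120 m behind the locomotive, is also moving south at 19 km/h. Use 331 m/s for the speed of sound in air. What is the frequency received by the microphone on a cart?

434 Hz

94 km/h = 26.11 m/s; 19 km/h = 5.278 m/s.
The microphone on a cart is behind, so the locomotive is moving away from it while the microphone on a cart is moving toward the locomotive.
General Doppler shift: f' = f · (v + v_o)/(v + v_s).
f' = 461 × (331 + 5.278)/(331 + 26.11) = 461 × 336.28/357.11 ≈ 434 Hz.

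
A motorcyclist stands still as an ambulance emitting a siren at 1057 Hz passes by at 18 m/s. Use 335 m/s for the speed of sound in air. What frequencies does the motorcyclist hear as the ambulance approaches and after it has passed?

Approaching: f₁ = f · v/(v − v_s) = 1057 × 335/317 ≈ 1117 Hz.
Receding: f₂ = f · v/(v + v_s) = 1057 × 335/353 ≈ 1003 Hz.

1117 Hz approaching; 1003 Hz receding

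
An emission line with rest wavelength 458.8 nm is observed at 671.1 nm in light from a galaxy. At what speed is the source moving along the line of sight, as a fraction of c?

λ'/λ₀ = 1.4627 > 1 (redshift), so the source is receding.
λ'/λ₀ = √((1 + β)/(1 − β)) for a receding source ⇒ β = (r² − 1)/(r² + 1) with r = λ'/λ₀.
β = (2.1396 − 1)/(2.1396 + 1) ≈ 0.363.

0.363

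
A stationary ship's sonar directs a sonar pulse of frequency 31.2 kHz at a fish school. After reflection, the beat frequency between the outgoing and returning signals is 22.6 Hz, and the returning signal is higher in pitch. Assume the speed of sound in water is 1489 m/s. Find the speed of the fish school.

0.54 m/s

Double Doppler shift off a moving reflector: f₂ = f₀ · (v + u)/(v − u) (u > 0 toward emitter).
Returning signal is higher, so f₂ = f₀ + Δf = 31200 + 22.6 = 31222.6 Hz.
Rearranging, u = v · (f₂ − f₀)/(f₂ + f₀) = 1489 × 22.6/62422.6 ≈ 0.54 m/s.
So the fish school is moving at 0.54 m/s toward the emitter.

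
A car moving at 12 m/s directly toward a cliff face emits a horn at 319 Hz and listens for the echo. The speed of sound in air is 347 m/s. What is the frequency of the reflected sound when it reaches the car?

The cliff face receives the sound from a moving source: f₁ = f₀ · v/(v − v_e) = 319 × 347/335 ≈ 330 Hz.
On the return leg the car is a moving observer: f₂ = f₁ · (v + v_e)/v = 330 × 359/347 ≈ 342 Hz.
Equivalently f₂ = f₀ · (v + v_e)/(v − v_e).

342 Hz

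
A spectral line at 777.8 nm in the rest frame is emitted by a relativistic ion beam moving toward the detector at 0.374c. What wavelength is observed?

525.0 nm

Relativistic Doppler for wavelength: λ' = λ₀ · √((1 − β)/(1 + β)).
λ' = 777.8 × √(0.6260/1.3740) = 777.8 × 0.67498 ≈ 525.0 nm.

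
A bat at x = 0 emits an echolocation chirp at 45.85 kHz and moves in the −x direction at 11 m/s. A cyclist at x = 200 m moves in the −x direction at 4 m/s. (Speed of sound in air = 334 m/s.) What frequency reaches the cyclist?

The observer lies on the +x side, so the source is heading away from the observer and the observer is heading toward the source.
With source receding and observer approaching, f' = f · (v + v_o)/(v + v_s).
f' = 45.85 × (334 + 4)/(334 + 11) = 45.85 × 338/345 ≈ 44.9 kHz.

44.9 kHz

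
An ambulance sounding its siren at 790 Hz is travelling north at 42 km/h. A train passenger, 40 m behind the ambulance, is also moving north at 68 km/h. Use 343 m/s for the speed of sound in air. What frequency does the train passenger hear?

42 km/h = 11.67 m/s; 68 km/h = 18.89 m/s.
The train passenger is behind, so the ambulance is moving away from it while the train passenger is moving toward the ambulance.
General Doppler shift: f' = f · (v + v_o)/(v + v_s).
f' = 790 × (343 + 18.89)/(343 + 11.67) = 790 × 361.89/354.67 ≈ 806 Hz.

806 Hz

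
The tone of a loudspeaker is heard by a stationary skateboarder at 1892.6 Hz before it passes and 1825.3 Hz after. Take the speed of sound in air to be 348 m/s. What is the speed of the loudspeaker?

6.3 m/s

f₁/f₂ = (v + v_s)/(v − v_s), so v_s = v · (f₁ − f₂)/(f₁ + f₂).
v_s = 348 × (1892.6 − 1825.3)/(1892.6 + 1825.3) = 348 × 67.3/3717.9 ≈ 6.3 m/s.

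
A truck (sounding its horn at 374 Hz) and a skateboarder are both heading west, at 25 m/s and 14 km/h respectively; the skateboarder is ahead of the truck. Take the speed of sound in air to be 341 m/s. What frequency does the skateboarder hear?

14 km/h = 3.889 m/s.
The skateboarder is ahead, so the truck is moving toward it while the skateboarder is moving away from the truck.
Both move, so f' = f · (v − v_o)/(v − v_s).
f' = 374 × (341 − 3.889)/(341 − 25) = 374 × 337.11/316 ≈ 399 Hz.

399 Hz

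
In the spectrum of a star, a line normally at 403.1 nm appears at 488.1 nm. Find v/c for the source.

0.189c

λ'/λ₀ = 1.2109 > 1 (redshift), so the source is receding.
λ'/λ₀ = √((1 + β)/(1 − β)) for a receding source ⇒ β = (r² − 1)/(r² + 1) with r = λ'/λ₀.
β = (1.4662 − 1)/(1.4662 + 1) ≈ 0.189.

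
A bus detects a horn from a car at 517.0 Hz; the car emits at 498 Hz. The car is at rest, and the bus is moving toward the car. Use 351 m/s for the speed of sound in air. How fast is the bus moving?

f' = f · (v + v_o)/v ⇒ v_o = v · |f'/f − 1|.
v_o = 351 × |517.0/498 − 1| = 351 × 0.03815 ≈ 13.4 m/s.

13.4 m/s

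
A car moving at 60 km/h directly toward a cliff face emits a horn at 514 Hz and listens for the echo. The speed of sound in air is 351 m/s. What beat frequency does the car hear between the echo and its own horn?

51.2 Hz

60 km/h = 16.67 m/s.
The cliff face receives the sound from a moving source: f₁ = f₀ · v/(v − v_e) = 514 × 351/334.33 ≈ 539.6 Hz.
On the return leg the car is a moving observer: f₂ = f₁ · (v + v_e)/v = 539.6 × 367.67/351 ≈ 565.2 Hz.
Equivalently f₂ = f₀ · (v + v_e)/(v − v_e).
Beat against the emitted tone: |f₂ − f₀| = 2v_e·f₀/(v − v_e) = 2 × 16.67 × 514/334.33 ≈ 51.2 Hz.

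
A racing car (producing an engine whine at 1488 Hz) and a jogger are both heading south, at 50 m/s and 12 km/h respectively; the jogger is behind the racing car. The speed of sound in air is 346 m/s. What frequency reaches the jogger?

1313 Hz

12 km/h = 3.333 m/s.
The jogger is behind, so the racing car is moving away from it while the jogger is moving toward the racing car.
Both move, so f' = f · (v + v_o)/(v + v_s).
f' = 1488 × (346 + 3.333)/(346 + 50) = 1488 × 349.33/396 ≈ 1313 Hz.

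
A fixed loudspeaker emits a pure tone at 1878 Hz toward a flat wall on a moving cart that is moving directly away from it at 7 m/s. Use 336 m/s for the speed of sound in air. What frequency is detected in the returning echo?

1801 Hz

At the flat wall on a moving cart (a moving observer), f₁ = f₀ · (v − u)/v = 1878 × 329/336 ≈ 1839 Hz.
The reflection then acts as a moving source: f₂ = f₁ · v/(v + u) ≈ 1801 Hz.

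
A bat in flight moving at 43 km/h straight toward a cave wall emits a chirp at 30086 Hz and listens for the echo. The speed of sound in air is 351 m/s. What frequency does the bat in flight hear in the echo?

32206 Hz

43 km/h = 11.94 m/s.
The cave wall receives the sound from a moving source: f₁ = f₀ · v/(v − v_e) = 30086 × 351/339.06 ≈ 31146 Hz.
On the return leg the bat in flight is a moving observer: f₂ = f₁ · (v + v_e)/v = 31146 × 362.94/351 ≈ 32206 Hz.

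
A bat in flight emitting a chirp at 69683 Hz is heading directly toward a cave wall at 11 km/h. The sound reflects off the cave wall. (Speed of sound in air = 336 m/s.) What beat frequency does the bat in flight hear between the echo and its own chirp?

11 km/h = 3.056 m/s.
The cave wall receives the sound from a moving source: f₁ = f₀ · v/(v − v_e) = 69683 × 336/332.94 ≈ 70323 Hz.
On the return leg the bat in flight is a moving observer: f₂ = f₁ · (v + v_e)/v = 70323 × 339.06/336 ≈ 70962 Hz.
Equivalently f₂ = f₀ · (v + v_e)/(v − v_e).
Beat against the emitted tone: |f₂ − f₀| = 2v_e·f₀/(v − v_e) = 2 × 3.056 × 69683/332.94 ≈ 1279 Hz.

1279 Hz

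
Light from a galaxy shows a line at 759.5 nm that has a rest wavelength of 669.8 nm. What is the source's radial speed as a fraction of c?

0.125c

λ'/λ₀ = 1.1339 > 1 (redshift), so the source is receding.
λ'/λ₀ = √((1 + β)/(1 − β)) for a receding source ⇒ β = (r² − 1)/(r² + 1) with r = λ'/λ₀.
β = (1.2858 − 1)/(1.2858 + 1) ≈ 0.125.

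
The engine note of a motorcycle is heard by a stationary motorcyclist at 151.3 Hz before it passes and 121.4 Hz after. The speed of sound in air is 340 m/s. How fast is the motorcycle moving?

f₁/f₂ = (v + v_s)/(v − v_s), so v_s = v · (f₁ − f₂)/(f₁ + f₂).
v_s = 340 × (151.3 − 121.4)/(151.3 + 121.4) = 340 × 29.9/272.7 ≈ 37 m/s.

37 m/s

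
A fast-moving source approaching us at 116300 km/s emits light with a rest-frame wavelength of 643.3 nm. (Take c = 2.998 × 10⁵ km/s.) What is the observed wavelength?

427.2 nm

β = v/c = 116300/299800 = 0.3879.
Relativistic Doppler for wavelength: λ' = λ₀ · √((1 − β)/(1 + β)).
λ' = 643.3 × √(0.6121/1.3879) = 643.3 × 0.66408 ≈ 427.2 nm.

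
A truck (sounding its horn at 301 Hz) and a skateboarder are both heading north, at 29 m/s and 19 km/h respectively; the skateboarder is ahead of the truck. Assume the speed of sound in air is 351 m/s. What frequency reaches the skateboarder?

19 km/h = 5.278 m/s.
The skateboarder is ahead, so the truck is moving toward it while the skateboarder is moving away from the truck.
Both move, so f' = f · (v − v_o)/(v − v_s).
f' = 301 × (351 − 5.278)/(351 − 29) = 301 × 345.72/322 ≈ 323 Hz.

323 Hz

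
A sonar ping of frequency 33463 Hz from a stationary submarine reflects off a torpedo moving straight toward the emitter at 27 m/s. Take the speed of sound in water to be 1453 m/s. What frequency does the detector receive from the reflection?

34730 Hz

At the torpedo (a moving observer), f₁ = f₀ · (v + u)/v = 33463 × 1480/1453 ≈ 34085 Hz.
The reflection then acts as a moving source: f₂ = f₁ · v/(v − u) ≈ 34730 Hz.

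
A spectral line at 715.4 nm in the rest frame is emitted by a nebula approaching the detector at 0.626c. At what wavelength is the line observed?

343.1 nm

Relativistic Doppler for wavelength: λ' = λ₀ · √((1 − β)/(1 + β)).
λ' = 715.4 × √(0.3740/1.6260) = 715.4 × 0.47960 ≈ 343.1 nm.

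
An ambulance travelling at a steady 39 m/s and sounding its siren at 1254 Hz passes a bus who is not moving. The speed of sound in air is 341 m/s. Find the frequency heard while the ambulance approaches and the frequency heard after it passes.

1416 Hz approaching; 1125 Hz receding

Approaching: f₁ = f · v/(v − v_s) = 1254 × 341/302 ≈ 1416 Hz.
Receding: f₂ = f · v/(v + v_s) = 1254 × 341/380 ≈ 1125 Hz.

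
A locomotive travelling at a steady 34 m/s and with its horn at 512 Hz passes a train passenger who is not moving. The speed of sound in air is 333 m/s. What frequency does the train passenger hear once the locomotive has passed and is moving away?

465 Hz

Receding: f₂ = f · v/(v + v_s) = 512 × 333/367 ≈ 465 Hz.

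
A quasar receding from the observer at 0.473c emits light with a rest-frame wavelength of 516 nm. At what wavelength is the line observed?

Relativistic Doppler for wavelength: λ' = λ₀ · √((1 + β)/(1 − β)).
λ' = 516 × √(1.4730/0.5270) = 516 × 1.67185 ≈ 862.7 nm.

862.7 nm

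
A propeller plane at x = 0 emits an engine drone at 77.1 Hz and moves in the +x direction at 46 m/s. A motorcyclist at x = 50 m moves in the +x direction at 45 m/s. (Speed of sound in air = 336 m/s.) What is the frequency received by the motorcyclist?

The observer lies on the +x side, so the source is heading toward the observer and the observer is heading away from the source.
General Doppler shift: f' = f · (v − v_o)/(v − v_s).
f' = 77.1 × (336 − 45)/(336 − 46) = 77.1 × 291/290 ≈ 77 Hz.

77 Hz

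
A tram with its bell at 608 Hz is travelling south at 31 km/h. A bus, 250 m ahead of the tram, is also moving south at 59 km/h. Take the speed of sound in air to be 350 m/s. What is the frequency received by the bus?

31 km/h = 8.611 m/s; 59 km/h = 16.39 m/s.
The bus is ahead, so the tram is moving toward it while the bus is moving away from the tram.
With source approaching and observer receding, f' = f · (v − v_o)/(v − v_s).
f' = 608 × (350 − 16.39)/(350 − 8.611) = 608 × 333.61/341.39 ≈ 594 Hz.

594 Hz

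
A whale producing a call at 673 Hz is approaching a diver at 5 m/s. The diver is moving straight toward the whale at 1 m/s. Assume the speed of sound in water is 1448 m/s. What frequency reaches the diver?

Both move, so f' = f · (v + v_o)/(v − v_s).
f' = 673 × (1448 + 1)/(1448 − 5) = 673 × 1449/1443 ≈ 676 Hz.

676 Hz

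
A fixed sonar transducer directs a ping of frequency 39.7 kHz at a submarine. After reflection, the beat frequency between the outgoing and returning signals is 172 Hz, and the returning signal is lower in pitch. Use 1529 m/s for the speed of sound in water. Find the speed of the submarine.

Double Doppler shift off a moving reflector: f₂ = f₀ · (v + u)/(v − u) (u > 0 toward emitter).
Returning signal is lower, so f₂ = f₀ − Δf = 39700 − 172 = 39528 Hz.
Rearranging, u = v · (f₂ − f₀)/(f₂ + f₀) = 1529 × -172/79228 ≈ -3.3 m/s.
So the submarine is moving at 3.3 m/s away from the emitter.

3.3 m/s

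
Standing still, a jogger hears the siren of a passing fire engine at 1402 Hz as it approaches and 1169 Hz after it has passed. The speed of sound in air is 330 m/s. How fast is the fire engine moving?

30 m/s

f₁/f₂ = (v + v_s)/(v − v_s), so v_s = v · (f₁ − f₂)/(f₁ + f₂).
v_s = 330 × (1402 − 1169)/(1402 + 1169) = 330 × 233/2571 ≈ 30 m/s.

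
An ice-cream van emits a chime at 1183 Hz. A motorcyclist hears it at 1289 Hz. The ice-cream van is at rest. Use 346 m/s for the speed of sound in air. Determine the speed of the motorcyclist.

f' > f, so the motorcyclist is approaching.
f' = f · (v + v_o)/v ⇒ v_o = v · |f'/f − 1|.
v_o = 346 × |1289/1183 − 1| = 346 × 0.0896 ≈ 31 m/s.

31 m/s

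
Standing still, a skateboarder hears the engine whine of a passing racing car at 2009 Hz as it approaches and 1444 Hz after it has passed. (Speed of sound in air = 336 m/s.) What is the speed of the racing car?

55 m/s

f₁/f₂ = (v + v_s)/(v − v_s), so v_s = v · (f₁ − f₂)/(f₁ + f₂).
v_s = 336 × (2009 − 1444)/(2009 + 1444) = 336 × 565/3453 ≈ 55 m/s.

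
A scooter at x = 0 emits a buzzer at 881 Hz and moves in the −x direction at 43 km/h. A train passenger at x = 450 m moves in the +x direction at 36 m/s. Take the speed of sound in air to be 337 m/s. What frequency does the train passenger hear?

43 km/h = 11.94 m/s.
The observer lies on the +x side, so the source is heading away from the observer and the observer is heading away from the source.
Both move, so f' = f · (v − v_o)/(v + v_s).
f' = 881 × (337 − 36)/(337 + 11.94) = 881 × 301/348.94 ≈ 760 Hz.

760 Hz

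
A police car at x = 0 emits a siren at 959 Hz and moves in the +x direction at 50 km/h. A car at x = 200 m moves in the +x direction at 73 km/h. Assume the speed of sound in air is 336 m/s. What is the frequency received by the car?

940 Hz

50 km/h = 13.89 m/s; 73 km/h = 20.28 m/s.
The observer lies on the +x side, so the source is heading toward the observer and the observer is heading away from the source.
Both move, so f' = f · (v − v_o)/(v − v_s).
f' = 959 × (336 − 20.28)/(336 − 13.89) = 959 × 315.72/322.11 ≈ 940 Hz.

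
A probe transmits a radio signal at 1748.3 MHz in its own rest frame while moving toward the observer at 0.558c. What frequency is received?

Relativistic Doppler for frequency: f' = f₀ · √((1 + β)/(1 − β)).
f' = 1748.3 × √(1.5580/0.4420) = 1748.3 × 1.87747 ≈ 3282.4 MHz.

3282.4 MHz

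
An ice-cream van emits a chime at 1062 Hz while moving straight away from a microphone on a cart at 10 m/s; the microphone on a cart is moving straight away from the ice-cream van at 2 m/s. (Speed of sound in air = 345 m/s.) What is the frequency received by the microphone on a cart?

Both move, so f' = f · (v − v_o)/(v + v_s).
f' = 1062 × (345 − 2)/(345 + 10) = 1062 × 343/355 ≈ 1026 Hz.

1026 Hz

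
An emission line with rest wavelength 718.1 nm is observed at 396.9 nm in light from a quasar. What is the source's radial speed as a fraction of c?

0.532c

λ'/λ₀ = 0.5527 < 1 (blueshift), so the source is approaching.
λ'/λ₀ = √((1 − β)/(1 + β)) for an approaching source ⇒ β = (1 − r²)/(1 + r²) with r = λ'/λ₀.
β = (1 − 0.3055)/(1 + 0.3055) ≈ 0.532.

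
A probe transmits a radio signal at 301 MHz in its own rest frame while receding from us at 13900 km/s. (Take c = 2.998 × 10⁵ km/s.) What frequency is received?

287.4 MHz

β = v/c = 13900/299800 = 0.0464.
Relativistic Doppler for frequency: f' = f₀ · √((1 − β)/(1 + β)).
f' = 301 × √(0.9536/1.0464) = 301 × 0.95466 ≈ 287.4 MHz.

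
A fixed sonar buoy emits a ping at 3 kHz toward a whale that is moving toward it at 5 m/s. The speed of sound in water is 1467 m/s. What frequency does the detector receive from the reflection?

The whale first receives the wave as a moving observer: f₁ = f₀ · (v + u)/v = 3 × (1467 + 5)/1467 ≈ 3.01 kHz.
The reflection then acts as a moving source: f₂ = f₁ · v/(v − u) ≈ 3.02 kHz.
Equivalently f₂ = f₀ · (v + u)/(v − u).

3.02 kHz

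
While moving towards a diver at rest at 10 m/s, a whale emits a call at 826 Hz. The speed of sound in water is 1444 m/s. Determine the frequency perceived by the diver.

Only the source moves, toward the listener, so f' = f · v/(v − v_s).
f' = 826 × 1444/(1444 − 10) = 826 × 1444/1434 ≈ 832 Hz.

832 Hz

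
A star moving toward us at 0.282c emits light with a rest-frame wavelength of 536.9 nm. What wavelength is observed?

Relativistic Doppler for wavelength: λ' = λ₀ · √((1 − β)/(1 + β)).
λ' = 536.9 × √(0.7180/1.2820) = 536.9 × 0.74837 ≈ 401.8 nm.

401.8 nm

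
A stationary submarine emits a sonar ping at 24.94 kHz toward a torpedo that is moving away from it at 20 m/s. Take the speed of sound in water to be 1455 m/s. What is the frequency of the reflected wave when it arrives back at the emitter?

At the torpedo (a moving observer), f₁ = f₀ · (v − u)/v = 24.94 × 1435/1455 ≈ 24.6 kHz.
The reflection then acts as a moving source: f₂ = f₁ · v/(v + u) ≈ 24.3 kHz.

24.3 kHz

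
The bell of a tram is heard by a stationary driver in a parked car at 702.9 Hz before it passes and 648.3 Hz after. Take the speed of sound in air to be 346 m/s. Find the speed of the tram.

14.0 m/s

f₁/f₂ = (v + v_s)/(v − v_s), so v_s = v · (f₁ − f₂)/(f₁ + f₂).
v_s = 346 × (702.9 − 648.3)/(702.9 + 648.3) = 346 × 54.6/1351.2 ≈ 14.0 m/s.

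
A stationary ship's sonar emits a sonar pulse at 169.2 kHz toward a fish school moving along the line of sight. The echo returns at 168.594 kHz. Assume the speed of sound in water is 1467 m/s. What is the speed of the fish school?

2.63 m/s

Double Doppler shift off a moving reflector: f₂ = f₀ · (v + u)/(v − u) (u > 0 toward emitter).
Rearranging, u = v · (f₂ − f₀)/(f₂ + f₀) = 1467 × -0.606/337.794 ≈ -2.63 m/s.
So the fish school is moving at 2.63 m/s away from the emitter.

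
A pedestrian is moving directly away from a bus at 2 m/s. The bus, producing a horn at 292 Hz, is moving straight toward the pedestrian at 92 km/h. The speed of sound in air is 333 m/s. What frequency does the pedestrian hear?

314 Hz

92 km/h = 25.56 m/s.
General Doppler shift: f' = f · (v − v_o)/(v − v_s).
f' = 292 × (333 − 2)/(333 − 25.56) = 292 × 331/307.44 ≈ 314 Hz.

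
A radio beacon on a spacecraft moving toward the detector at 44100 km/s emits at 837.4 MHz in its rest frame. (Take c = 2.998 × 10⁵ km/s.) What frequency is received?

β = v/c = 44100/299800 = 0.1471.
Relativistic Doppler for frequency: f' = f₀ · √((1 + β)/(1 − β)).
f' = 837.4 × √(1.1471/0.8529) = 837.4 × 1.15971 ≈ 971.1 MHz.

971.1 MHz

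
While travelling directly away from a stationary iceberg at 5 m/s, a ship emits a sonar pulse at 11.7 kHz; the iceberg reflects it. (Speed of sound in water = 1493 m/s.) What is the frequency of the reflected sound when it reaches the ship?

The iceberg receives the sound from a moving source: f₁ = f₀ · v/(v + v_e) = 11.7 × 1493/1498 ≈ 11.66 kHz.
On the return leg the ship is a moving observer: f₂ = f₁ · (v − v_e)/v = 11.66 × 1488/1493 ≈ 11.62 kHz.

11.62 kHz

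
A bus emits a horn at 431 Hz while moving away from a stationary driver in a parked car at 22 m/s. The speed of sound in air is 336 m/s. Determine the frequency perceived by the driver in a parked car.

Moving source, stationary observer: f' = f · v/(v + v_s) since the source is receding.
f' = 431 × 336/(336 + 22) = 431 × 336/358 ≈ 405 Hz.

405 Hz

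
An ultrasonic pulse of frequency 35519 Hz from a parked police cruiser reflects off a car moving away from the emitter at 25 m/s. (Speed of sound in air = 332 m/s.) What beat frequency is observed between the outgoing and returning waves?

4975 Hz

At the car (a moving observer), f₁ = f₀ · (v − u)/v = 35519 × 307/332 ≈ 32844 Hz.
On reflection it acts as a source moving away from the stationary detector: f₂ = f₁ · v/(v + u) = 32844 × 332/357 ≈ 30544 Hz.
Equivalently f₂ = f₀ · (v − u)/(v + u).
Beat frequency: |f₂ − f₀| = 2u·f₀/(v + u) = 2 × 25 × 35519/357 ≈ 4975 Hz.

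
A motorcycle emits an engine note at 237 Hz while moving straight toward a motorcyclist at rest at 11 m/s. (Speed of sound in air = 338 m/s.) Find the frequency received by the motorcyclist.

Only the source moves, toward the listener, so f' = f · v/(v − v_s).
f' = 237 × 338/(338 − 11) = 237 × 338/327 ≈ 245 Hz.

245 Hz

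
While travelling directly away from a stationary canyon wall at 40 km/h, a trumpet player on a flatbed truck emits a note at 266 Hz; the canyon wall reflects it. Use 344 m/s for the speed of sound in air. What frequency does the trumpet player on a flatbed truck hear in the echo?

249 Hz

40 km/h = 11.11 m/s.
The canyon wall receives the sound from a moving source: f₁ = f₀ · v/(v + v_e) = 266 × 344/355.11 ≈ 258 Hz.
On the return leg the trumpet player on a flatbed truck is a moving observer: f₂ = f₁ · (v − v_e)/v = 258 × 332.89/344 ≈ 249 Hz.
Equivalently f₂ = f₀ · (v − v_e)/(v + v_e).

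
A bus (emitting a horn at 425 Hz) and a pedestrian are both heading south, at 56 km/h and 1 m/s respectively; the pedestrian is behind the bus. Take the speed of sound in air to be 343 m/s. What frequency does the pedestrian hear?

56 km/h = 15.56 m/s.
The pedestrian is behind, so the bus is moving away from it while the pedestrian is moving toward the bus.
General Doppler shift: f' = f · (v + v_o)/(v + v_s).
f' = 425 × (343 + 1)/(343 + 15.56) = 425 × 344/358.56 ≈ 408 Hz.

408 Hz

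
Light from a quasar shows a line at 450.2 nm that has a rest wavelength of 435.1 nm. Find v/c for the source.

0.034

λ'/λ₀ = 1.0347 > 1 (redshift), so the source is receding.
λ'/λ₀ = √((1 + β)/(1 − β)) for a receding source ⇒ β = (r² − 1)/(r² + 1) with r = λ'/λ₀.
β = (1.0706 − 1)/(1.0706 + 1) ≈ 0.034.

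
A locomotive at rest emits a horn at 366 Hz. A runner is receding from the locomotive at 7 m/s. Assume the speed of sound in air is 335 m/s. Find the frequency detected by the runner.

Moving observer, stationary source: f' = f · (v − v_o)/v.
f' = 366 × (335 − 7)/335 = 366 × 328/335 ≈ 358 Hz.

358 Hz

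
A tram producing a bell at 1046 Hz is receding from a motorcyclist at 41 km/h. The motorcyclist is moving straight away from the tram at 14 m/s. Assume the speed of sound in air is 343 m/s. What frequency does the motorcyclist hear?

971 Hz

41 km/h = 11.39 m/s.
General Doppler shift: f' = f · (v − v_o)/(v + v_s).
f' = 1046 × (343 − 14)/(343 + 11.39) = 1046 × 329/354.39 ≈ 971 Hz.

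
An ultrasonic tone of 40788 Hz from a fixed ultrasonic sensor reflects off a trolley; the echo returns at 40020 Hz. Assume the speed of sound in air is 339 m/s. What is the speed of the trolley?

Double Doppler shift off a moving reflector: f₂ = f₀ · (v + u)/(v − u) (u > 0 toward emitter).
Rearranging, u = v · (f₂ − f₀)/(f₂ + f₀) = 339 × -768/80808 ≈ -3.2 m/s.
So the trolley is moving at 3.2 m/s away from the emitter.

3.2 m/s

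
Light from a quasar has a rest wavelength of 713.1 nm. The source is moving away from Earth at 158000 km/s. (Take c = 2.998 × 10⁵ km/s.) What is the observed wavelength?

1281.3 nm

β = v/c = 158000/299800 = 0.5270.
Relativistic Doppler for wavelength: λ' = λ₀ · √((1 + β)/(1 − β)).
λ' = 713.1 × √(1.5270/0.4730) = 713.1 × 1.79680 ≈ 1281.3 nm.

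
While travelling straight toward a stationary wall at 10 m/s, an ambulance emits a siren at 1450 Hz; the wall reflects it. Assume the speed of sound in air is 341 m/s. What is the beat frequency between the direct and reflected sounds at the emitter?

88 Hz

The wall receives the sound from a moving source: f₁ = f₀ · v/(v − v_e) = 1450 × 341/331 ≈ 1493.8 Hz.
On the return leg the ambulance is a moving observer: f₂ = f₁ · (v + v_e)/v = 1493.8 × 351/341 ≈ 1537.6 Hz.
Beat against the emitted tone: |f₂ − f₀| = 2v_e·f₀/(v − v_e) = 2 × 10 × 1450/331 ≈ 88 Hz.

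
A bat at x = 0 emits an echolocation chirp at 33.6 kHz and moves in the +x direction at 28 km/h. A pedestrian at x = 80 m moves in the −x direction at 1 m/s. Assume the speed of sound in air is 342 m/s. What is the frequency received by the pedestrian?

34.5 kHz

28 km/h = 7.778 m/s.
The observer lies on the +x side, so the source is heading toward the observer and the observer is heading toward the source.
Both move, so f' = f · (v + v_o)/(v − v_s).
f' = 33.6 × (342 + 1)/(342 − 7.778) = 33.6 × 343/334.22 ≈ 34.5 kHz.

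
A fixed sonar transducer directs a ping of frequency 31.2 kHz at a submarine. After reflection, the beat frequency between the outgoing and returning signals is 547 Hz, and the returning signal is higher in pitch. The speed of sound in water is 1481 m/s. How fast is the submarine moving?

12.9 m/s

Double Doppler shift off a moving reflector: f₂ = f₀ · (v + u)/(v − u) (u > 0 toward emitter).
Returning signal is higher, so f₂ = f₀ + Δf = 31200 + 547 = 31747 Hz.
Rearranging, u = v · (f₂ − f₀)/(f₂ + f₀) = 1481 × 547/62947 ≈ 12.9 m/s.
So the submarine is moving at 12.9 m/s toward the emitter.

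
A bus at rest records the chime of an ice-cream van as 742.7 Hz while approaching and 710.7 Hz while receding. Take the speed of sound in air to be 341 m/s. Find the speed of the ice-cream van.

f₁/f₂ = (v + v_s)/(v − v_s), so v_s = v · (f₁ − f₂)/(f₁ + f₂).
v_s = 341 × (742.7 − 710.7)/(742.7 + 710.7) = 341 × 32.0/1453.4 ≈ 7.5 m/s.

7.5 m/s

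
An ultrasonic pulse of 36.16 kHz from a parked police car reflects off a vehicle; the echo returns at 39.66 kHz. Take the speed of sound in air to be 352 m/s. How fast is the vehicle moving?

16.2 m/s

Double Doppler shift off a moving reflector: f₂ = f₀ · (v + u)/(v − u) (u > 0 toward emitter).
Rearranging, u = v · (f₂ − f₀)/(f₂ + f₀) = 352 × 3.50/75.82 ≈ 16.2 m/s.
So the vehicle is moving at 16.2 m/s toward the emitter.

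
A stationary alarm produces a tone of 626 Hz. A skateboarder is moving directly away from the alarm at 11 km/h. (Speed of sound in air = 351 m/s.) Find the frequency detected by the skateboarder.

621 Hz

11 km/h = 3.056 m/s.
Only the observer moves, away from the source, so f' = f · (v − v_o)/v.
f' = 626 × (351 − 3.056)/351 = 626 × 347.94/351 ≈ 621 Hz.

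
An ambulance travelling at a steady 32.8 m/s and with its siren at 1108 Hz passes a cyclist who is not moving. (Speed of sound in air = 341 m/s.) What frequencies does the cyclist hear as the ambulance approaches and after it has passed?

1226 Hz approaching; 1011 Hz receding

Approaching: f₁ = f · v/(v − v_s) = 1108 × 341/308.2 ≈ 1226 Hz.
Receding: f₂ = f · v/(v + v_s) = 1108 × 341/373.8 ≈ 1011 Hz.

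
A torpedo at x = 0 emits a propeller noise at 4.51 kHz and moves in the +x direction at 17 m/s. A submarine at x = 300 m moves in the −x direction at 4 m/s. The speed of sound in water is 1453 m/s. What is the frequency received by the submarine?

4.58 kHz

The observer lies on the +x side, so the source is heading toward the observer and the observer is heading toward the source.
With source approaching and observer approaching, f' = f · (v + v_o)/(v − v_s).
f' = 4.51 × (1453 + 4)/(1453 − 17) = 4.51 × 1457/1436 ≈ 4.58 kHz.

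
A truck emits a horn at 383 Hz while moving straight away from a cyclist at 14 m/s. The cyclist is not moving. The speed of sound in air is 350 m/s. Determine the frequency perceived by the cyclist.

Only the source moves, away from the listener, so f' = f · v/(v + v_s).
f' = 383 × 350/(350 + 14) = 383 × 350/364 ≈ 368 Hz.

368 Hz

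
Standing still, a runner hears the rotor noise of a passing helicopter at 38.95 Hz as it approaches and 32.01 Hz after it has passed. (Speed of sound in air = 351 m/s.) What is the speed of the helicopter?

f₁/f₂ = (v + v_s)/(v − v_s), so v_s = v · (f₁ − f₂)/(f₁ + f₂).
v_s = 351 × (38.95 − 32.01)/(38.95 + 32.01) = 351 × 6.94/70.96 ≈ 34 m/s.

34 m/s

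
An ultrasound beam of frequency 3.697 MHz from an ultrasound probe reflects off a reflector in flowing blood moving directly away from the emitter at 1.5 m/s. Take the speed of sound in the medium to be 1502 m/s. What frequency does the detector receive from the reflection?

3.690 MHz

The reflector in flowing blood first receives the wave as a moving observer: f₁ = f₀ · (v − u)/v = 3.697 × (1502 − 1.5)/1502 ≈ 3.693 MHz.
On reflection it acts as a source moving away from the stationary detector: f₂ = f₁ · v/(v + u) = 3.693 × 1502/1503.5 ≈ 3.690 MHz.
Equivalently f₂ = f₀ · (v − u)/(v + u).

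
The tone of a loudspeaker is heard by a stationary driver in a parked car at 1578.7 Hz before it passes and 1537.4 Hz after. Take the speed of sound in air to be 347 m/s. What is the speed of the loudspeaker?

f₁/f₂ = (v + v_s)/(v − v_s), so v_s = v · (f₁ − f₂)/(f₁ + f₂).
v_s = 347 × (1578.7 − 1537.4)/(1578.7 + 1537.4) = 347 × 41.3/3116.1 ≈ 4.6 m/s.

4.6 m/s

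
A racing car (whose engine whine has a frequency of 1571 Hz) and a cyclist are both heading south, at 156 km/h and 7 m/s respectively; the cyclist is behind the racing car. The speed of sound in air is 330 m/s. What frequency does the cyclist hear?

156 km/h = 43.33 m/s.
The cyclist is behind, so the racing car is moving away from it while the cyclist is moving toward the racing car.
General Doppler shift: f' = f · (v + v_o)/(v + v_s).
f' = 1571 × (330 + 7)/(330 + 43.33) = 1571 × 337/373.33 ≈ 1418 Hz.

1418 Hz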